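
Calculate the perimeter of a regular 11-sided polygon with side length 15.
Perimeter = number of sides * side length
Perimeter = 11 * 15
Perimeter = 165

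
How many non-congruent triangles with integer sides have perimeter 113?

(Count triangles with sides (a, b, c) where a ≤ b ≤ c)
With a ≤ b ≤ c and a + b + c = 113, the triangle inequality a + b > c gives c < 113/2, so c ≤ 56.
Iterate a from 1 to ⌊p/3⌋ = 37; for each a, b ranges from a to ⌊(p−a)/2⌋ with c = p − a − b, keeping only c ≥ b.
Triples: (1, 56, 56), (2, 55, 56), (3, 54, 56), …
Count = 280 triangles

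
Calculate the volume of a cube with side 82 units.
Volume = s³
Volume = 82³
Volume = 551368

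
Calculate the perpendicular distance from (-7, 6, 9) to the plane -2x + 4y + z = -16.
d = |(-2)(-7) + 4(6) + 1(9) - (-16)| / √((-2)² + 4² + 1²) = 63/√21 = 13.75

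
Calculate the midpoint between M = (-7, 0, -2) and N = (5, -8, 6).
Midpoint = ((-7+5)/2, (0-8)/2, (-2+6)/2) = (-1, -4, 2)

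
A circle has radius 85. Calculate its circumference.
Circumference = 2 * pi * r
Circumference = 2 * pi * 85
Circumference = 534.07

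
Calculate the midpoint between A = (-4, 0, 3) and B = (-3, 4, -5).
Midpoint = ((-4-3)/2, (0+4)/2, (3-5)/2) = (-3.5, 2, -1)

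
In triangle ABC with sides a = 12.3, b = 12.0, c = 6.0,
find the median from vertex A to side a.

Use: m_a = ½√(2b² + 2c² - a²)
m_a = ½√(2·12.0² + 2·6.0² - 12.3²)
m_a = ½√(288 + 72 - 151.29) = ½√208.71 = 7.223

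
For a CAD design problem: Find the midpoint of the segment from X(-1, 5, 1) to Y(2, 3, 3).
Midpoint = ((-1+2)/2, (5+3)/2, (1+3)/2) = (0.5, 4, 2)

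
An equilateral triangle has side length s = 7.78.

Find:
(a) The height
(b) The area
(a) Height h = s·√3/2 = 7.78·√3/2 = 6.738
(b) Area = (√3/4)·s² = (√3/4)·7.78² = (√3/4)·60.5284 = 26.21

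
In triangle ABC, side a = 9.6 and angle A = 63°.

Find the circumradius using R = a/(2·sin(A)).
R = a/(2·sin(A)) = 9.6/(2·sin(63°))
R = 9.6/(2·0.891007) = 9.6/1.782013 = 5.387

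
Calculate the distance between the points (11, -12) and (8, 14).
Using the distance formula: d = sqrt((x₂-x₁)² + (y₂-y₁)²)
dx = 8 - 11 = -3
dy = 14 - (-12) = 26
d = sqrt((-3)² + 26²) = sqrt(9 + 676) = sqrt(685) = 26.17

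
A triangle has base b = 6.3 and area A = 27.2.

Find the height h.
A = ½bh  →  h = 2A/b
h = 2·27.2/6.3 = 8.635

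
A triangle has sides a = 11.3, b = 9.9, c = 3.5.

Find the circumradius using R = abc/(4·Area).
s = (a+b+c)/2 = 12.35
Area = √(s(s-a)(s-b)(s-c)) = √(12.35·1.05·2.45·8.85) = 16.7681
R = abc/(4·Area) = (11.3·9.9·3.5)/(4·16.7681) = 391.545/67.0724 = 5.838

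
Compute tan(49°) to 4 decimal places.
tan(49 degrees) = 1.1504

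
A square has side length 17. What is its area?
Area = s²
Area = 17²
Area = 289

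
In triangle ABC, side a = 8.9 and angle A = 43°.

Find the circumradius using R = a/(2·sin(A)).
R = a/(2·sin(A)) = 8.9/(2·sin(43°))
R = 8.9/(2·0.681998) = 8.9/1.363997 = 6.525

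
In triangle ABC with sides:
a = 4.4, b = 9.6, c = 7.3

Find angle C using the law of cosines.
cos(C) = (a² + b² - c²)/(2ab)
cos(C) = (4.4² + 9.6² - 7.3²)/(2·4.4·9.6) = 58.23/84.48 = 0.689276
C = arccos(0.689276) = 46.43°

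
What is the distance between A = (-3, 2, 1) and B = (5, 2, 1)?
d = √[(8)² + (0)² + (0)²] = √64 = 8.0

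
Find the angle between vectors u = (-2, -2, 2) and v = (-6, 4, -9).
u·v = -14, |u|² = 12, |v|² = 133
cos θ = -14/√1596 ≈ -0.3504
θ ≈ 110.5°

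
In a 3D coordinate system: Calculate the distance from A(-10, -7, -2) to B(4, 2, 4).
d = √[(14)² + (9)² + (6)²] = √313 = 17.69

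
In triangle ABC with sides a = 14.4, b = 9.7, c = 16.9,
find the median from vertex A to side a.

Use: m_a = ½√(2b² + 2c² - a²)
m_a = ½√(2·9.7² + 2·16.9² - 14.4²)
m_a = ½√(188.18 + 571.22 - 207.36) = ½√552.04 = 11.75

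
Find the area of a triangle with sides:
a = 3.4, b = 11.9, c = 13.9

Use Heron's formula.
s = (a+b+c)/2 = (3.4+11.9+13.9)/2 = 14.6
A = √(s(s-a)(s-b)(s-c)) = √(14.6·11.2·2.7·0.7)
A = √309.053 = 17.58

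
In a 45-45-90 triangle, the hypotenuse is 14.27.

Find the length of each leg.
In a 45-45-90 triangle, hypotenuse = leg·√2  →  leg = hypotenuse/√2
leg = 14.27/√2 = 10.09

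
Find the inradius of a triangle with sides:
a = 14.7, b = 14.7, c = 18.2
s = (a+b+c)/2 = (14.7+14.7+18.2)/2 = 23.8
Area = √(s(s-a)(s-b)(s-c)) = √(23.8·9.1·9.1·5.6) = 105.057
r = Area/s = 105.057/23.8 = 4.414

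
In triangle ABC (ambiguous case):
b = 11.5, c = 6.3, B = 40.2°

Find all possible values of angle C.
sin(C)/c = sin(B)/b  →  sin(C) = c·sin(B)/b = 6.3·sin(40.2°)/11.5 = 0.353599
C₁ = arcsin(0.353599) = 20.71°,  C₂ = 180° - C₁ = 159.29°
Check C₂: A = 180° - 40.2° - 159.29° = -19.49° ≤ 0, rejected
C = 20.71° (one solution)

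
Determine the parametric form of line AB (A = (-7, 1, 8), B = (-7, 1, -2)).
Direction vector d = B - A = (0, 0, -10)
x = -7, y = 1, z = 8 - 10t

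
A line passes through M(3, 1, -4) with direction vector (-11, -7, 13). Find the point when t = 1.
P(1) = (3 + (-11)(1), 1 + (-7)(1), -4 + 13(1)) = (-8, -6, 9)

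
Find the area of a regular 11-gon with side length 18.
For a regular 11-gon with side length s = 18:
Apothem a = s / (2*tan(pi/11)) = 18 / (2*tan(pi/11)) ≈ 30.6512
Perimeter P = 11 * 18 = 198
Area = (1/2) * P * a = (1/2) * 198 * 30.6512 = 3034.47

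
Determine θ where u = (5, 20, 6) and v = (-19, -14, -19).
u·v = -489, |u|² = 461, |v|² = 918
cos θ = -489/√423198 ≈ -0.7517
θ ≈ 138.7°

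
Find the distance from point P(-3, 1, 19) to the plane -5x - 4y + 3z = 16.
d = |(-5)(-3) + (-4)(1) + 3(19) - (16)| / √((-5)² + (-4)² + 3²) = 52/√50 = 7.354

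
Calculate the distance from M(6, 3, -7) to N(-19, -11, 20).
d = √[(-25)² + (-14)² + (27)²] = √1550 = 39.37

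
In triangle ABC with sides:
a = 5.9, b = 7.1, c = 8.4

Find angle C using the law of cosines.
cos(C) = (a² + b² - c²)/(2ab)
cos(C) = (5.9² + 7.1² - 8.4²)/(2·5.9·7.1) = 14.66/83.78 = 0.174982
C = arccos(0.174982) = 79.92°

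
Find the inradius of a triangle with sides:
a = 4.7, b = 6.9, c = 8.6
s = (a+b+c)/2 = (4.7+6.9+8.6)/2 = 10.1
Area = √(s(s-a)(s-b)(s-c)) = √(10.1·5.4·3.2·1.5) = 16.18
r = Area/s = 16.18/10.1 = 1.602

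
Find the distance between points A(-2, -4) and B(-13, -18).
Using the distance formula: d = sqrt((x₂-x₁)² + (y₂-y₁)²)
dx = (-13) - (-2) = -11
dy = (-18) - (-4) = -14
d = sqrt((-11)² + (-14)²) = sqrt(121 + 196) = sqrt(317) = 17.80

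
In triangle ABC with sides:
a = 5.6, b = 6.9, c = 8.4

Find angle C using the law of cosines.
cos(C) = (a² + b² - c²)/(2ab)
cos(C) = (5.6² + 6.9² - 8.4²)/(2·5.6·6.9) = 8.41/77.28 = 0.108825
C = arccos(0.108825) = 83.75°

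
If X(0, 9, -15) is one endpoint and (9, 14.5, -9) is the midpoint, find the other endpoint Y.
Y = (2×9 - 0, 2×14.5 - 9, 2×(-9) - (-15)) = (18, 20, -3)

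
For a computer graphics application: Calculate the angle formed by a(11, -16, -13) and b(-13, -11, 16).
a·b = -175, |a|² = 546, |b|² = 546
cos θ = -175/√298116 ≈ -0.3205
θ ≈ 108.7°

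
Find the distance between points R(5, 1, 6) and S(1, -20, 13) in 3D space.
d = √[(-4)² + (-21)² + (7)²] = √506 = 22.49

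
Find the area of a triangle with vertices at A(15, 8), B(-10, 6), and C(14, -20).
Using the coordinate formula: Area = (1/2)|x₁(y₂-y₃) + x₂(y₃-y₁) + x₃(y₁-y₂)|
Area = (1/2)|15(6-(-20)) + (-10)((-20)-8) + 14(8-6)|
Area = (1/2)|15*26 + (-10)*(-28) + 14*2|
Area = (1/2)|390 + 280 + 28|
Area = (1/2)*698 = 349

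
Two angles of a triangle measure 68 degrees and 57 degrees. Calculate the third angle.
Sum of angles in a triangle = 180 degrees
Third angle = 180 - 68 - 57
Third angle = 55 degrees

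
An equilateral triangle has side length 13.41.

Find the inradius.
For an equilateral triangle, r = s/(2√3) where s is the side.
r = 13.41/(2√3) = 13.41/3.464102 = 3.871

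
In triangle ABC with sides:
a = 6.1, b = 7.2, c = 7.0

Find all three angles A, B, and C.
By the law of cosines:
cos(A) = (b² + c² - a²)/(2bc) = 0.631250  →  A = 50.86°
cos(B) = (a² + c² - b²)/(2ac) = 0.402459  →  B = 66.27°
cos(C) = (a² + b² - c²)/(2ab) = 0.455943  →  C = 62.87°
Check: A + B + C = 180.0° ✓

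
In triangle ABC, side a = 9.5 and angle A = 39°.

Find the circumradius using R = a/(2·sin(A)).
R = a/(2·sin(A)) = 9.5/(2·sin(39°))
R = 9.5/(2·0.629320) = 9.5/1.258641 = 7.548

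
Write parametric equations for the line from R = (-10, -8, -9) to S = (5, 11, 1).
Direction vector d = S - R = (15, 19, 10)
x = -10 + 15t, y = -8 + 19t, z = -9 + 10t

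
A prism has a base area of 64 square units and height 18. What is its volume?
Volume = base area * height
Volume = 64 * 18
Volume = 1152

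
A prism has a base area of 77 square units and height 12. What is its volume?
Volume = base area * height
Volume = 77 * 12
Volume = 924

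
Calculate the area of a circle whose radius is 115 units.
Area = pi * r²
Area = pi * 115²
Area = pi * 13225
Area = 41547.56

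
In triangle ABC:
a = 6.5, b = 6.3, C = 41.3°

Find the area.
Using A = ½ab·sin(C):
A = ½·6.5·6.3·sin(41.3°) = ½·40.95·0.660002 = 13.51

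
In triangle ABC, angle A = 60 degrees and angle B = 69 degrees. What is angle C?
Sum of angles in a triangle = 180 degrees
Third angle = 180 - 60 - 69
Third angle = 51 degrees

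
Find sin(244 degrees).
sin(244 degrees) = -0.8988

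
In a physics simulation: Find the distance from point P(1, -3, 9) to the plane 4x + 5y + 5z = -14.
d = |4(1) + 5(-3) + 5(9) - (-14)| / √(4² + 5² + 5²) = 48/√66 = 5.908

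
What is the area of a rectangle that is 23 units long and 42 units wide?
Area = length * width
Area = 23 * 42
Area = 966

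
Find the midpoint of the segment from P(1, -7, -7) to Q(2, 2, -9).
Midpoint = ((1+2)/2, (-7+2)/2, (-7-9)/2) = (1.5, -2.5, -8)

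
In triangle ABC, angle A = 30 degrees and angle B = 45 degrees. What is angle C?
Sum of angles in a triangle = 180 degrees
Third angle = 180 - 30 - 45
Third angle = 105 degrees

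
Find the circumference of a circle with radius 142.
Circumference = 2 * pi * r
Circumference = 2 * pi * 142
Circumference = 892.21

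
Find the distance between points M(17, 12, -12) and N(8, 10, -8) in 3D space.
d = √[(-9)² + (-2)² + (4)²] = √101 = 10.05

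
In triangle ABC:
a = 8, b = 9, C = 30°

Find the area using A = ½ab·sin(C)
A = ½·8·9·sin(30°) = ½·72·0.500000 = 18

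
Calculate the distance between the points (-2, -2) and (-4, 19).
Using the distance formula: d = sqrt((x₂-x₁)² + (y₂-y₁)²)
dx = (-4) - (-2) = -2
dy = 19 - (-2) = 21
d = sqrt((-2)² + 21²) = sqrt(4 + 441) = sqrt(445) = 21.10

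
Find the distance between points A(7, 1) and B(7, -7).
Using the distance formula: d = sqrt((x₂-x₁)² + (y₂-y₁)²)
dx = 7 - 7 = 0
dy = (-7) - 1 = -8
d = sqrt(0² + (-8)²) = sqrt(0 + 64) = sqrt(64) = 8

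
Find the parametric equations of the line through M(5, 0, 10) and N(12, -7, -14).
Direction vector d = N - M = (7, -7, -24)
x = 5 + 7t, y = 0 - 7t, z = 10 - 24t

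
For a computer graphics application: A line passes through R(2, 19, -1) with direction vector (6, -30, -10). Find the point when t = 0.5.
P(0.5) = (2 + 6(0.5), 19 + (-30)(0.5), -1 + (-10)(0.5)) = (5, 4, -6)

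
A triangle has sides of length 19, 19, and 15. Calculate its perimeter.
Perimeter = sum of all sides
Perimeter = 19 + 19 + 15
Perimeter = 53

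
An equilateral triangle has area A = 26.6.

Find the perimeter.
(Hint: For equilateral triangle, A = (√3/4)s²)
A = (√3/4)s²  →  s² = 4A/√3 = 4·26.6/√3 = 61.4301
s = 7.83773
Perimeter = 3s = 23.51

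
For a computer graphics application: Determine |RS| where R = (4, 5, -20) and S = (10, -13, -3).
d = √[(6)² + (-18)² + (17)²] = √649 = 25.48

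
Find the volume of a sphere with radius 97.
Volume = (4/3) * pi * r³
Volume = (4/3) * pi * 97³
Volume = (4/3) * pi * 912673
Volume = 3822995.72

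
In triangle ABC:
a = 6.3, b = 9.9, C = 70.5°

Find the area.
Using A = ½ab·sin(C):
A = ½·6.3·9.9·sin(70.5°) = ½·62.37·0.942641 = 29.4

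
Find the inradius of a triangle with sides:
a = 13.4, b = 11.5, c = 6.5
s = (a+b+c)/2 = (13.4+11.5+6.5)/2 = 15.7
Area = √(s(s-a)(s-b)(s-c)) = √(15.7·2.3·4.2·9.2) = 37.3536
r = Area/s = 37.3536/15.7 = 2.379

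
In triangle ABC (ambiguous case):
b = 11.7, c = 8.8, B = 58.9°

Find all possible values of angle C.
sin(C)/c = sin(B)/b  →  sin(C) = c·sin(B)/b = 8.8·sin(58.9°)/11.7 = 0.644030
C₁ = arcsin(0.644030) = 40.09°,  C₂ = 180° - C₁ = 139.91°
Check C₂: A = 180° - 58.9° - 139.91° = -18.81° ≤ 0, rejected
C = 40.09° (one solution)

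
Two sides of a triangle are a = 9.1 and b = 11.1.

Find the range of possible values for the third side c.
By the triangle inequality: |a - b| < c < a + b
|9.1 - 11.1| < c < 9.1 + 11.1
2 < c < 20.2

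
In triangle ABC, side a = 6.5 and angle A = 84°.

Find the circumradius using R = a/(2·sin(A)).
R = a/(2·sin(A)) = 6.5/(2·sin(84°))
R = 6.5/(2·0.994522) = 6.5/1.989044 = 3.268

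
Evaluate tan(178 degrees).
tan(178 degrees) = -0.0349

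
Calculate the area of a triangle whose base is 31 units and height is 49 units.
Area = (1/2) * base * height
Area = (1/2) * 31 * 49
Area = 759.50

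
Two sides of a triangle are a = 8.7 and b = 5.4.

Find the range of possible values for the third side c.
By the triangle inequality: |a - b| < c < a + b
|8.7 - 5.4| < c < 8.7 + 5.4
3.3 < c < 14.1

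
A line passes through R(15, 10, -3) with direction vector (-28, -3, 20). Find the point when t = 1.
P(1) = (15 + (-28)(1), 10 + (-3)(1), -3 + 20(1)) = (-13, 7, 17)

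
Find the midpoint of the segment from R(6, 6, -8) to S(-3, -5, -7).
Midpoint = ((6-3)/2, (6-5)/2, (-8-7)/2) = (1.5, 0.5, -7.5)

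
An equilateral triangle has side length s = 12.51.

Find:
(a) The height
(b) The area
(a) Height h = s·√3/2 = 12.51·√3/2 = 10.83
(b) Area = (√3/4)·s² = (√3/4)·12.51² = (√3/4)·156.5 = 67.77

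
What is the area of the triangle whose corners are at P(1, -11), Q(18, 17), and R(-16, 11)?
Using the coordinate formula: Area = (1/2)|x₁(y₂-y₃) + x₂(y₃-y₁) + x₃(y₁-y₂)|
Area = (1/2)|1(17-11) + 18(11-(-11)) + (-16)((-11)-17)|
Area = (1/2)|1*6 + 18*22 + (-16)*(-28)|
Area = (1/2)|6 + 396 + 448|
Area = (1/2)*850 = 425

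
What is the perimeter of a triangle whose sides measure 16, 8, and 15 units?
Perimeter = sum of all sides
Perimeter = 16 + 8 + 15
Perimeter = 39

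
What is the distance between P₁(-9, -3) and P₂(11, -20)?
Using the distance formula: d = sqrt((x₂-x₁)² + (y₂-y₁)²)
dx = 11 - (-9) = 20
dy = (-20) - (-3) = -17
d = sqrt(20² + (-17)²) = sqrt(400 + 289) = sqrt(689) = 26.25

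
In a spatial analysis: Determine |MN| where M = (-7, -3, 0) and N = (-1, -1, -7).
d = √[(6)² + (2)² + (-7)²] = √89 = 9.434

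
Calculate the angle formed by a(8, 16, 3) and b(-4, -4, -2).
a·b = -102, |a|² = 329, |b|² = 36
cos θ = -102/√11844 ≈ -0.9372
θ ≈ 159.6°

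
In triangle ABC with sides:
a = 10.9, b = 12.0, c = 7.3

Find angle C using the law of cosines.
cos(C) = (a² + b² - c²)/(2ab)
cos(C) = (10.9² + 12.0² - 7.3²)/(2·10.9·12.0) = 209.52/261.6 = 0.800917
C = arccos(0.800917) = 36.78°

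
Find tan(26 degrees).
tan(26 degrees) = 0.4877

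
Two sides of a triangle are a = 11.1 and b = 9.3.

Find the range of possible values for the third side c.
By the triangle inequality: |a - b| < c < a + b
|11.1 - 9.3| < c < 11.1 + 9.3
1.8 < c < 20.4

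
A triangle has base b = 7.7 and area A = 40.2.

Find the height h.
A = ½bh  →  h = 2A/b
h = 2·40.2/7.7 = 10.44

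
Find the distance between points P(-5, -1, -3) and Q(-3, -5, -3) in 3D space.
d = √[(2)² + (-4)² + (0)²] = √20 = 4.472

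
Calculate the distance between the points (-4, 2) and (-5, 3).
Using the distance formula: d = sqrt((x₂-x₁)² + (y₂-y₁)²)
dx = (-5) - (-4) = -1
dy = 3 - 2 = 1
d = sqrt((-1)² + 1²) = sqrt(1 + 1) = sqrt(2) = 1.41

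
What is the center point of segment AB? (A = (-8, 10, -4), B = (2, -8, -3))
Midpoint = ((-8+2)/2, (10-8)/2, (-4-3)/2) = (-3, 1, -3.5)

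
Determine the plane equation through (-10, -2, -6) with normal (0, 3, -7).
d = n·P = (0)(-10) + (3)(-2) + (-7)(-6) = 36
Plane: 3y - 7z = 36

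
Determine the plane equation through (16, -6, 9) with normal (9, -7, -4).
d = n·P = (9)(16) + (-7)(-6) + (-4)(9) = 150
Plane: 9x - 7y - 4z = 150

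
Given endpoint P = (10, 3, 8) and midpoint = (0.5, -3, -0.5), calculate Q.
Q = (2×0.5 - 10, 2×(-3) - 3, 2×(-0.5) - 8) = (-9, -9, -9)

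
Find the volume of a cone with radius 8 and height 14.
Volume = (1/3) * pi * r² * h
Volume = (1/3) * pi * 8² * 14
Volume = (1/3) * pi * 64 * 14
Volume = (1/3) * pi * 896
Volume = 938.29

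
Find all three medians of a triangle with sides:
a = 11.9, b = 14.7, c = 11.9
Using m_x = ½√(2y² + 2z² - x²):
m_a = ½√(2·14.7² + 2·11.9² - 11.9²) = ½√573.79 = 11.98
m_b = ½√(2·11.9² + 2·11.9² - 14.7²) = ½√350.35 = 9.359
m_c = ½√(2·11.9² + 2·14.7² - 11.9²) = ½√573.79 = 11.98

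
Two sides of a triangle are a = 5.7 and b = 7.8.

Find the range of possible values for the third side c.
By the triangle inequality: |a - b| < c < a + b
|5.7 - 7.8| < c < 5.7 + 7.8
2.1 < c < 13.5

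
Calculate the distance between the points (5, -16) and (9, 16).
Using the distance formula: d = sqrt((x₂-x₁)² + (y₂-y₁)²)
dx = 9 - 5 = 4
dy = 16 - (-16) = 32
d = sqrt(4² + 32²) = sqrt(16 + 1024) = sqrt(1040) = 32.25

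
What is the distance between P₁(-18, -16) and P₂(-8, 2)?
Using the distance formula: d = sqrt((x₂-x₁)² + (y₂-y₁)²)
dx = (-8) - (-18) = 10
dy = 2 - (-16) = 18
d = sqrt(10² + 18²) = sqrt(100 + 324) = sqrt(424) = 20.59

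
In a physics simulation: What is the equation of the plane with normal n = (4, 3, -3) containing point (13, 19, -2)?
d = n·P = (4)(13) + (3)(19) + (-3)(-2) = 115
Plane: 4x + 3y - 3z = 115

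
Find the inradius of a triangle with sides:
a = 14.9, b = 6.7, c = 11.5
s = (a+b+c)/2 = (14.9+6.7+11.5)/2 = 16.55
Area = √(s(s-a)(s-b)(s-c)) = √(16.55·1.65·9.85·5.05) = 36.8557
r = Area/s = 36.8557/16.55 = 2.227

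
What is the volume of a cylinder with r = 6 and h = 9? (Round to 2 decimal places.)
Volume = pi * r² * h
Volume = pi * 6² * 9
Volume = pi * 36 * 9
Volume = pi * 324
Volume = 1017.88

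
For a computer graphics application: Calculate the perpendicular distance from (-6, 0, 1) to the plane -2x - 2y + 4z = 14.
d = |(-2)(-6) + (-2)(0) + 4(1) - (14)| / √((-2)² + (-2)² + 4²) = 2/√24 = 0.4082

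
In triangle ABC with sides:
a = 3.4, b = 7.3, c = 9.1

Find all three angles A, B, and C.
By the law of cosines:
cos(A) = (b² + c² - a²)/(2bc) = 0.937378  →  A = 20.38°
cos(B) = (a² + c² - b²)/(2ac) = 0.663866  →  B = 48.4°
cos(C) = (a² + b² - c²)/(2ab) = -0.361805  →  C = 111.2°
Check: A + B + C = 180.0° ✓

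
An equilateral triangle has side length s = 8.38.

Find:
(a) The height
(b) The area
(a) Height h = s·√3/2 = 8.38·√3/2 = 7.257
(b) Area = (√3/4)·s² = (√3/4)·8.38² = (√3/4)·70.2244 = 30.41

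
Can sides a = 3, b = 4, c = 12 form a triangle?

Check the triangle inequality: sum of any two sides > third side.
No: 3 + 4 = 7 is not > 12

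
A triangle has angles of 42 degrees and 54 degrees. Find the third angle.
Sum of angles in a triangle = 180 degrees
Third angle = 180 - 42 - 54
Third angle = 84 degrees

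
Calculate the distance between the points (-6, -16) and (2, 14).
Using the distance formula: d = sqrt((x₂-x₁)² + (y₂-y₁)²)
dx = 2 - (-6) = 8
dy = 14 - (-16) = 30
d = sqrt(8² + 30²) = sqrt(64 + 900) = sqrt(964) = 31.05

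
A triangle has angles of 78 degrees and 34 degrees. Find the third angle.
Sum of angles in a triangle = 180 degrees
Third angle = 180 - 78 - 34
Third angle = 68 degrees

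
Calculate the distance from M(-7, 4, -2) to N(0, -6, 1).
d = √[(7)² + (-10)² + (3)²] = √158 = 12.57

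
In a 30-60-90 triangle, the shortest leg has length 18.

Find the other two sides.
Long leg = 18√3 = 31.18, Hypotenuse = 36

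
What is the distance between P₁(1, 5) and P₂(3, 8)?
Using the distance formula: d = sqrt((x₂-x₁)² + (y₂-y₁)²)
dx = 3 - 1 = 2
dy = 8 - 5 = 3
d = sqrt(2² + 3²) = sqrt(4 + 9) = sqrt(13) = 3.61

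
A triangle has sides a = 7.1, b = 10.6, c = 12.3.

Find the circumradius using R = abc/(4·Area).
s = (a+b+c)/2 = 15
Area = √(s(s-a)(s-b)(s-c)) = √(15·7.9·4.4·2.7) = 37.5204
R = abc/(4·Area) = (7.1·10.6·12.3)/(4·37.5204) = 925.698/150.0816 = 6.168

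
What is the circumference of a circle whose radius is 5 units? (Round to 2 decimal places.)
Circumference = 2 * pi * r
Circumference = 2 * pi * 5
Circumference = 31.42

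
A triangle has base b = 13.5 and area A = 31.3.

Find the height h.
A = ½bh  →  h = 2A/b
h = 2·31.3/13.5 = 4.637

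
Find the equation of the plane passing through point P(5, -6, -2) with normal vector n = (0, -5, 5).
d = n·P = (0)(5) + (-5)(-6) + (5)(-2) = 20
Plane: -5y + 5z = 20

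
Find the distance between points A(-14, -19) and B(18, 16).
Using the distance formula: d = sqrt((x₂-x₁)² + (y₂-y₁)²)
dx = 18 - (-14) = 32
dy = 16 - (-19) = 35
d = sqrt(32² + 35²) = sqrt(1024 + 1225) = sqrt(2249) = 47.42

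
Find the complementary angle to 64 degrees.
Complementary angles sum to 90 degrees.
Other angle = 90 - 64
Other angle = 26 degrees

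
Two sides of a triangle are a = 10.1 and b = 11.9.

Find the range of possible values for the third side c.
By the triangle inequality: |a - b| < c < a + b
|10.1 - 11.9| < c < 10.1 + 11.9
1.8 < c < 22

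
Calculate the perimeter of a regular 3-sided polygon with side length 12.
Perimeter = number of sides * side length
Perimeter = 3 * 12
Perimeter = 36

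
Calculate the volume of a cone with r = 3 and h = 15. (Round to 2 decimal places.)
Volume = (1/3) * pi * r² * h
Volume = (1/3) * pi * 3² * 15
Volume = (1/3) * pi * 9 * 15
Volume = (1/3) * pi * 135
Volume = 141.37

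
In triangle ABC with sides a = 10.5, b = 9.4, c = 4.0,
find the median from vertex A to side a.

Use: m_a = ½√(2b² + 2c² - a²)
m_a = ½√(2·9.4² + 2·4.0² - 10.5²)
m_a = ½√(176.72 + 32 - 110.25) = ½√98.47 = 4.962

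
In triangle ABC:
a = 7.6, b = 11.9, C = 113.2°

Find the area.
Using A = ½ab·sin(C):
A = ½·7.6·11.9·sin(113.2°) = ½·90.44·0.919135 = 41.56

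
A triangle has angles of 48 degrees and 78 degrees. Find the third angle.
Sum of angles in a triangle = 180 degrees
Third angle = 180 - 48 - 78
Third angle = 54 degrees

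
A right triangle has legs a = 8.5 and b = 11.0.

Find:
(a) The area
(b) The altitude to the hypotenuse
(a) Area = ½ab = ½·8.5·11.0 = 46.75
(b) Hypotenuse c = √(8.5² + 11.0²) = √193.25 = 13.9014
    Area = ½·c·h_c  →  h_c = 2·Area/c = 2·46.75/13.9014 = 6.726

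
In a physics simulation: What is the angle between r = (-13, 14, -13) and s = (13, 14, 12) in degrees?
r·s = -129, |r|² = 534, |s|² = 509
cos θ = -129/√271806 ≈ -0.2474
θ ≈ 104.3°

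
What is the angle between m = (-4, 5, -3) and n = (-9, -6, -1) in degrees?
m·n = 9, |m|² = 50, |n|² = 118
cos θ = 9/√5900 ≈ 0.1172
θ ≈ 83.27°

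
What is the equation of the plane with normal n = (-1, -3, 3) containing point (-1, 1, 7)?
d = n·P = (-1)(-1) + (-3)(1) + (3)(7) = 19
Plane: -x - 3y + 3z = 19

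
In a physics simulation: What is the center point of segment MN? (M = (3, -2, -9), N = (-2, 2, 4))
Midpoint = ((3-2)/2, (-2+2)/2, (-9+4)/2) = (0.5, 0, -2.5)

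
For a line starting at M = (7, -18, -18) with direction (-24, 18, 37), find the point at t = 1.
P(1) = (7 + (-24)(1), -18 + 18(1), -18 + 37(1)) = (-17, 0, 19)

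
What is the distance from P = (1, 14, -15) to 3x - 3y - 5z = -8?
d = |3(1) + (-3)(14) + (-5)(-15) - (-8)| / √(3² + (-3)² + (-5)²) = 44/√43 = 6.71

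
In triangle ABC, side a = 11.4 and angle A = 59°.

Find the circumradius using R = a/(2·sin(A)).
R = a/(2·sin(A)) = 11.4/(2·sin(59°))
R = 11.4/(2·0.857167) = 11.4/1.714335 = 6.65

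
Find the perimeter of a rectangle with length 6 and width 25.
Perimeter = 2 * (length + width)
Perimeter = 2 * (6 + 25)
Perimeter = 2 * 31
Perimeter = 62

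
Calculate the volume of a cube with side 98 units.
Volume = s³
Volume = 98³
Volume = 941192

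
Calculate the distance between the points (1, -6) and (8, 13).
Using the distance formula: d = sqrt((x₂-x₁)² + (y₂-y₁)²)
dx = 8 - 1 = 7
dy = 13 - (-6) = 19
d = sqrt(7² + 19²) = sqrt(49 + 361) = sqrt(410) = 20.25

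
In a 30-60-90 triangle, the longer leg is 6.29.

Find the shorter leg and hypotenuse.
In a 30-60-90 triangle, sides are in ratio 1 : √3 : 2.
Long leg = short leg·√3  →  short leg = 6.29/√3 = 3.632
Hypotenuse = 2·(short leg) = 2·6.29/√3 = 7.263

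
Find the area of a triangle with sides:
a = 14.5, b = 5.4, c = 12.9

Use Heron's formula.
s = (a+b+c)/2 = (14.5+5.4+12.9)/2 = 16.4
A = √(s(s-a)(s-b)(s-c)) = √(16.4·1.9·11·3.5)
A = √1199.66 = 34.64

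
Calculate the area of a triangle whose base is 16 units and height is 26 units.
Area = (1/2) * base * height
Area = (1/2) * 16 * 26
Area = 208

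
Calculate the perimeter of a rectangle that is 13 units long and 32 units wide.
Perimeter = 2 * (length + width)
Perimeter = 2 * (13 + 32)
Perimeter = 2 * 45
Perimeter = 90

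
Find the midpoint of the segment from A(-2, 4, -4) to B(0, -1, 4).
Midpoint = ((-2+0)/2, (4-1)/2, (-4+4)/2) = (-1, 1.5, 0)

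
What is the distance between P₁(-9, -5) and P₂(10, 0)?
Using the distance formula: d = sqrt((x₂-x₁)² + (y₂-y₁)²)
dx = 10 - (-9) = 19
dy = 0 - (-5) = 5
d = sqrt(19² + 5²) = sqrt(361 + 25) = sqrt(386) = 19.65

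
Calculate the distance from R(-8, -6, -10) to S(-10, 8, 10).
d = √[(-2)² + (14)² + (20)²] = √600 = 24.49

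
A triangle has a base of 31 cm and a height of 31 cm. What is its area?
Area = (1/2) * base * height
Area = (1/2) * 31 * 31
Area = 480.50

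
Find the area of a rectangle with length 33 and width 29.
Area = length * width
Area = 33 * 29
Area = 957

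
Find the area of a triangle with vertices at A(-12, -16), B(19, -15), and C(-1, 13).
Using the coordinate formula: Area = (1/2)|x₁(y₂-y₃) + x₂(y₃-y₁) + x₃(y₁-y₂)|
Area = (1/2)|(-12)((-15)-13) + 19(13-(-16)) + (-1)((-16)-(-15))|
Area = (1/2)|(-12)*(-28) + 19*29 + (-1)*(-1)|
Area = (1/2)|336 + 551 + 1|
Area = (1/2)*888 = 444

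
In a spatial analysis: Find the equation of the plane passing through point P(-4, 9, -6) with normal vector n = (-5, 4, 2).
d = n·P = (-5)(-4) + (4)(9) + (2)(-6) = 44
Plane: -5x + 4y + 2z = 44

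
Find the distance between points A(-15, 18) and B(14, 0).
Using the distance formula: d = sqrt((x₂-x₁)² + (y₂-y₁)²)
dx = 14 - (-15) = 29
dy = 0 - 18 = -18
d = sqrt(29² + (-18)²) = sqrt(841 + 324) = sqrt(1165) = 34.13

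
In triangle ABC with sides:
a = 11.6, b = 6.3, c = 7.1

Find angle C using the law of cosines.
cos(C) = (a² + b² - c²)/(2ab)
cos(C) = (11.6² + 6.3² - 7.1²)/(2·11.6·6.3) = 123.84/146.16 = 0.847291
C = arccos(0.847291) = 32.08°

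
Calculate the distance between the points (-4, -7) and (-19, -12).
Using the distance formula: d = sqrt((x₂-x₁)² + (y₂-y₁)²)
dx = (-19) - (-4) = -15
dy = (-12) - (-7) = -5
d = sqrt((-15)² + (-5)²) = sqrt(225 + 25) = sqrt(250) = 15.81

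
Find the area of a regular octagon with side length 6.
For a regular 8-gon with side length s = 6:
Apothem a = s / (2*tan(pi/8)) = 6 / (2*tan(pi/8)) ≈ 7.2426
Perimeter P = 8 * 6 = 48
Area = (1/2) * P * a = (1/2) * 48 * 7.2426 = 173.82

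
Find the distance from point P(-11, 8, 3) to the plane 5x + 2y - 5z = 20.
d = |5(-11) + 2(8) + (-5)(3) - (20)| / √(5² + 2² + (-5)²) = 74/√54 = 10.07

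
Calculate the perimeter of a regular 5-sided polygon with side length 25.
Perimeter = number of sides * side length
Perimeter = 5 * 25
Perimeter = 125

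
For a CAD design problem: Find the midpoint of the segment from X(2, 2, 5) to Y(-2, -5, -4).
Midpoint = ((2-2)/2, (2-5)/2, (5-4)/2) = (0, -1.5, 0.5)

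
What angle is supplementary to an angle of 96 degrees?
Supplementary angles sum to 180 degrees.
Other angle = 180 - 96
Other angle = 84 degrees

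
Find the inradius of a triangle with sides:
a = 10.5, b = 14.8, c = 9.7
s = (a+b+c)/2 = (10.5+14.8+9.7)/2 = 17.5
Area = √(s(s-a)(s-b)(s-c)) = √(17.5·7·2.7·7.8) = 50.7922
r = Area/s = 50.7922/17.5 = 2.902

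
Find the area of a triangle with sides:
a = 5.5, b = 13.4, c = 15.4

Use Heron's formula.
s = (a+b+c)/2 = (5.5+13.4+15.4)/2 = 17.15
A = √(s(s-a)(s-b)(s-c)) = √(17.15·11.65·3.75·1.75)
A = √1311.17 = 36.21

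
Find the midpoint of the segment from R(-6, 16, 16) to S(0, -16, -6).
Midpoint = ((-6+0)/2, (16-16)/2, (16-6)/2) = (-3, 0, 5)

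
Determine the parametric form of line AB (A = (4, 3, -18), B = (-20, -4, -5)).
Direction vector d = B - A = (-24, -7, 13)
x = 4 - 24t, y = 3 - 7t, z = -18 + 13t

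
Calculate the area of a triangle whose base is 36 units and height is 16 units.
Area = (1/2) * base * height
Area = (1/2) * 36 * 16
Area = 288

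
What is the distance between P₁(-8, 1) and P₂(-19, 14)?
Using the distance formula: d = sqrt((x₂-x₁)² + (y₂-y₁)²)
dx = (-19) - (-8) = -11
dy = 14 - 1 = 13
d = sqrt((-11)² + 13²) = sqrt(121 + 169) = sqrt(290) = 17.03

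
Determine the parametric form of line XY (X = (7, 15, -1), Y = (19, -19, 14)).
Direction vector d = Y - X = (12, -34, 15)
x = 7 + 12t, y = 15 - 34t, z = -1 + 15t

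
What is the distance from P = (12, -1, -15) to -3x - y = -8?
d = |(-3)(12) + (-1)(-1) + 0(-15) - (-8)| / √((-3)² + (-1)² + 0²) = 27/√10 = 8.538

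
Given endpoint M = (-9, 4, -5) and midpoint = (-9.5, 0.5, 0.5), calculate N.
N = (2×(-9.5) - (-9), 2×0.5 - 4, 2×0.5 - (-5)) = (-10, -3, 6)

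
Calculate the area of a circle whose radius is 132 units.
Area = pi * r²
Area = pi * 132²
Area = pi * 17424
Area = 54739.11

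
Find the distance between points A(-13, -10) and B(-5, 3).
Using the distance formula: d = sqrt((x₂-x₁)² + (y₂-y₁)²)
dx = (-5) - (-13) = 8
dy = 3 - (-10) = 13
d = sqrt(8² + 13²) = sqrt(64 + 169) = sqrt(233) = 15.26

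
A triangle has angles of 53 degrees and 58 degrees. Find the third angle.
Sum of angles in a triangle = 180 degrees
Third angle = 180 - 53 - 58
Third angle = 69 degrees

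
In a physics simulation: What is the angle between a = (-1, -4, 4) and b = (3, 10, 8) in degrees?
a·b = -11, |a|² = 33, |b|² = 173
cos θ = -11/√5709 ≈ -0.1456
θ ≈ 98.37°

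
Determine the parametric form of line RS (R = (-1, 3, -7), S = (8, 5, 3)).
Direction vector d = S - R = (9, 2, 10)
x = -1 + 9t, y = 3 + 2t, z = -7 + 10t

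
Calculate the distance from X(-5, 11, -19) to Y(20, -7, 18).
d = √[(25)² + (-18)² + (37)²] = √2318 = 48.15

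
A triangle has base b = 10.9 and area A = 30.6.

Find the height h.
A = ½bh  →  h = 2A/b
h = 2·30.6/10.9 = 5.615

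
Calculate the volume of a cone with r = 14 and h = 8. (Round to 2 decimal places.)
Volume = (1/3) * pi * r² * h
Volume = (1/3) * pi * 14² * 8
Volume = (1/3) * pi * 196 * 8
Volume = (1/3) * pi * 1568
Volume = 1642.01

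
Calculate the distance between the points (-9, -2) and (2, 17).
Using the distance formula: d = sqrt((x₂-x₁)² + (y₂-y₁)²)
dx = 2 - (-9) = 11
dy = 17 - (-2) = 19
d = sqrt(11² + 19²) = sqrt(121 + 361) = sqrt(482) = 21.95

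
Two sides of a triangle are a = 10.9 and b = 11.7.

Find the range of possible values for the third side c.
By the triangle inequality: |a - b| < c < a + b
|10.9 - 11.7| < c < 10.9 + 11.7
0.8 < c < 22.6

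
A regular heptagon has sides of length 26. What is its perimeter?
Perimeter = number of sides * side length
Perimeter = 7 * 26
Perimeter = 182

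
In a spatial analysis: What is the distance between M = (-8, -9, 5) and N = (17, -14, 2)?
d = √[(25)² + (-5)² + (-3)²] = √659 = 25.67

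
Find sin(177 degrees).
sin(177 degrees) = 0.0523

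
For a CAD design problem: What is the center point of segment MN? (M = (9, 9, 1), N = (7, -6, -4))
Midpoint = ((9+7)/2, (9-6)/2, (1-4)/2) = (8, 1.5, -1.5)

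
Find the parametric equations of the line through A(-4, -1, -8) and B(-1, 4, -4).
Direction vector d = B - A = (3, 5, 4)
x = -4 + 3t, y = -1 + 5t, z = -8 + 4t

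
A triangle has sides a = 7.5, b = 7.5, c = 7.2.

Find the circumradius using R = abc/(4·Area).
s = (a+b+c)/2 = 11.1
Area = √(s(s-a)(s-b)(s-c)) = √(11.1·3.6·3.6·3.9) = 23.6862
R = abc/(4·Area) = (7.5·7.5·7.2)/(4·23.6862) = 405/94.7448 = 4.275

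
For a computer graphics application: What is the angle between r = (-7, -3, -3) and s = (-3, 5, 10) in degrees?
r·s = -24, |r|² = 67, |s|² = 134
cos θ = -24/√8978 ≈ -0.2533
θ ≈ 104.7°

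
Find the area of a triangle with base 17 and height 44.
Area = (1/2) * base * height
Area = (1/2) * 17 * 44
Area = 374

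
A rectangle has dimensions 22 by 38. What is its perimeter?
Perimeter = 2 * (length + width)
Perimeter = 2 * (22 + 38)
Perimeter = 2 * 60
Perimeter = 120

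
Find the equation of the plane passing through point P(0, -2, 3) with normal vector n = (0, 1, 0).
d = n·P = (0)(0) + (1)(-2) + (0)(3) = -2
Plane: y = -2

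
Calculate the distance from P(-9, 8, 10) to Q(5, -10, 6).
d = √[(14)² + (-18)² + (-4)²] = √536 = 23.15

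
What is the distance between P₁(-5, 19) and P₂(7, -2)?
Using the distance formula: d = sqrt((x₂-x₁)² + (y₂-y₁)²)
dx = 7 - (-5) = 12
dy = (-2) - 19 = -21
d = sqrt(12² + (-21)²) = sqrt(144 + 441) = sqrt(585) = 24.19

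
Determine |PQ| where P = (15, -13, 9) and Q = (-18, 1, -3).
d = √[(-33)² + (14)² + (-12)²] = √1429 = 37.8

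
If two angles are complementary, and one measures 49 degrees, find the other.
Complementary angles sum to 90 degrees.
Other angle = 90 - 49
Other angle = 41 degrees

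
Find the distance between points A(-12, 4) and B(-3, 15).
Using the distance formula: d = sqrt((x₂-x₁)² + (y₂-y₁)²)
dx = (-3) - (-12) = 9
dy = 15 - 4 = 11
d = sqrt(9² + 11²) = sqrt(81 + 121) = sqrt(202) = 14.21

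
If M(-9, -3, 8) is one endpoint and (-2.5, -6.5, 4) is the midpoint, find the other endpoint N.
N = (2×(-2.5) - (-9), 2×(-6.5) - (-3), 2×4 - 8) = (4, -10, 0)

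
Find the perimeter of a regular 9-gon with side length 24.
Perimeter = number of sides * side length
Perimeter = 9 * 24
Perimeter = 216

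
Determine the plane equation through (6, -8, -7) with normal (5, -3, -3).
d = n·P = (5)(6) + (-3)(-8) + (-3)(-7) = 75
Plane: 5x - 3y - 3z = 75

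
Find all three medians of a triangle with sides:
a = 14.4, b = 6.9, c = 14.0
Using m_x = ½√(2y² + 2z² - x²):
m_a = ½√(2·6.9² + 2·14.0² - 14.4²) = ½√279.86 = 8.365
m_b = ½√(2·14.4² + 2·14.0² - 6.9²) = ½√759.11 = 13.78
m_c = ½√(2·14.4² + 2·6.9² - 14.0²) = ½√313.94 = 8.859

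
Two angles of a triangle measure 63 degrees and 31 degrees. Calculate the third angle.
Sum of angles in a triangle = 180 degrees
Third angle = 180 - 63 - 31
Third angle = 86 degrees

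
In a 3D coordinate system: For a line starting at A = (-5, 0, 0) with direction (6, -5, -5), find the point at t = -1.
P(-1) = (-5 + 6(-1), 0 + (-5)(-1), 0 + (-5)(-1)) = (-11, 5, 5)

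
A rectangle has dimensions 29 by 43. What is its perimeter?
Perimeter = 2 * (length + width)
Perimeter = 2 * (29 + 43)
Perimeter = 2 * 72
Perimeter = 144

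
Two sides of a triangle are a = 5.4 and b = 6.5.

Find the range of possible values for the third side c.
By the triangle inequality: |a - b| < c < a + b
|5.4 - 6.5| < c < 5.4 + 6.5
1.1 < c < 11.9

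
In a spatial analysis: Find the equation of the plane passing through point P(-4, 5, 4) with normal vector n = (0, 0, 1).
d = n·P = (0)(-4) + (0)(5) + (1)(4) = 4
Plane: z = 4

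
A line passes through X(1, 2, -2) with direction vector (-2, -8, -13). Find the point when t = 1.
P(1) = (1 + (-2)(1), 2 + (-8)(1), -2 + (-13)(1)) = (-1, -6, -15)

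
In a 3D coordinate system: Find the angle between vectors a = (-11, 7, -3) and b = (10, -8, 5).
a·b = -181, |a|² = 179, |b|² = 189
cos θ = -181/√33831 ≈ -0.9841
θ ≈ 169.8°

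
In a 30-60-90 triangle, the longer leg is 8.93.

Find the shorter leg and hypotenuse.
In a 30-60-90 triangle, sides are in ratio 1 : √3 : 2.
Long leg = short leg·√3  →  short leg = 8.93/√3 = 5.156
Hypotenuse = 2·(short leg) = 2·8.93/√3 = 10.31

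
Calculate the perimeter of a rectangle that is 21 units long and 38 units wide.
Perimeter = 2 * (length + width)
Perimeter = 2 * (21 + 38)
Perimeter = 2 * 59
Perimeter = 118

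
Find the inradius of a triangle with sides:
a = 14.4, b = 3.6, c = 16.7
s = (a+b+c)/2 = (14.4+3.6+16.7)/2 = 17.35
Area = √(s(s-a)(s-b)(s-c)) = √(17.35·2.95·13.75·0.65) = 21.3879
r = Area/s = 21.3879/17.35 = 1.233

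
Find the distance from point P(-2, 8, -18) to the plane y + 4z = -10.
d = |0(-2) + 1(8) + 4(-18) - (-10)| / √(0² + 1² + 4²) = 54/√17 = 13.1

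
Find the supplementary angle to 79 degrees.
Supplementary angles sum to 180 degrees.
Other angle = 180 - 79
Other angle = 101 degrees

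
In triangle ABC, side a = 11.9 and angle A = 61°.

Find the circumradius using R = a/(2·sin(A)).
R = a/(2·sin(A)) = 11.9/(2·sin(61°))
R = 11.9/(2·0.874620) = 11.9/1.749239 = 6.803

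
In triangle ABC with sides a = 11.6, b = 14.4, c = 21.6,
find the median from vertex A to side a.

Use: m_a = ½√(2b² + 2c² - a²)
m_a = ½√(2·14.4² + 2·21.6² - 11.6²)
m_a = ½√(414.72 + 933.12 - 134.56) = ½√1213.28 = 17.42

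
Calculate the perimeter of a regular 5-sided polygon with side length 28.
Perimeter = number of sides * side length
Perimeter = 5 * 28
Perimeter = 140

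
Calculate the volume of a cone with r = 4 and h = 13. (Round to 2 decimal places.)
Volume = (1/3) * pi * r² * h
Volume = (1/3) * pi * 4² * 13
Volume = (1/3) * pi * 16 * 13
Volume = (1/3) * pi * 208
Volume = 217.82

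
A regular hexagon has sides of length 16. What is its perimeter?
Perimeter = number of sides * side length
Perimeter = 6 * 16
Perimeter = 96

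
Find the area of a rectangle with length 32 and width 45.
Area = length * width
Area = 32 * 45
Area = 1440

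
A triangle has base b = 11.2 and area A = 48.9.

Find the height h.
A = ½bh  →  h = 2A/b
h = 2·48.9/11.2 = 8.732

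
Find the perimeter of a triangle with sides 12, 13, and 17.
Perimeter = sum of all sides
Perimeter = 12 + 13 + 17
Perimeter = 42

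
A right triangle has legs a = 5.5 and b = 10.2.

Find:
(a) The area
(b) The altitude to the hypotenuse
(a) Area = ½ab = ½·5.5·10.2 = 28.05
(b) Hypotenuse c = √(5.5² + 10.2²) = √134.29 = 11.5884
    Area = ½·c·h_c  →  h_c = 2·Area/c = 2·28.05/11.5884 = 4.841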